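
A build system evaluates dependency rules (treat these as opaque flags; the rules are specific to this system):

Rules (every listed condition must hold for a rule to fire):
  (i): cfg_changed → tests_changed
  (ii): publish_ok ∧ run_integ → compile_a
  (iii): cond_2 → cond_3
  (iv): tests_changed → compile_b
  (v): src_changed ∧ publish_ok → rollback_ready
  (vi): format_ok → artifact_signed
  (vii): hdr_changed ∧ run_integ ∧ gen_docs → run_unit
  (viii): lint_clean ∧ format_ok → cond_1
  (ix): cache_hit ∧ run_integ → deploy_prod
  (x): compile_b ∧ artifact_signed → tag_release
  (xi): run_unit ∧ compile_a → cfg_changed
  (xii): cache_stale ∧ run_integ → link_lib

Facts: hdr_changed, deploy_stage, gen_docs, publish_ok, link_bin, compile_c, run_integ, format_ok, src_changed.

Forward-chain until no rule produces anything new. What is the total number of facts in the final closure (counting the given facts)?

17

Round 1 fires (ii), (v), (vi), (vii), giving compile_a, rollback_ready, artifact_signed, run_unit.
Round 2 fires (xi), giving cfg_changed.
Round 3 fires (i), giving tests_changed.
Round 4 fires (iv), giving compile_b.
Round 5 fires (x), giving tag_release.
Closure: {artifact_signed, cfg_changed, compile_a, compile_b, compile_c, deploy_stage, format_ok, gen_docs, hdr_changed, link_bin, publish_ok, rollback_ready, run_integ, run_unit, src_changed, tag_release, tests_changed} — 17 facts.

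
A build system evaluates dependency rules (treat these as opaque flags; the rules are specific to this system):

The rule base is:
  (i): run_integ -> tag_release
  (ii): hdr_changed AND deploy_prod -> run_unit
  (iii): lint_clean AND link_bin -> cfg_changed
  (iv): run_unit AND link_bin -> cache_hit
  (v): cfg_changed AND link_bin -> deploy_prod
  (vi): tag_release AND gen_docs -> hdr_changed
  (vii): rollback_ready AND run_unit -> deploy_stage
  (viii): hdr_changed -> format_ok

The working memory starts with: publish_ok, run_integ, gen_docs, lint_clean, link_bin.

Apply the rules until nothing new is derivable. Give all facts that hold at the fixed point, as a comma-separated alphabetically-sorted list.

Round 1: (i) [run_integ -> tag_release]; (iii) [lint_clean AND link_bin -> cfg_changed]. Adds tag_release, cfg_changed.
Round 2: (v) [cfg_changed AND link_bin -> deploy_prod]; (vi) [tag_release AND gen_docs -> hdr_changed]. Adds deploy_prod, hdr_changed.
Round 3: (ii) [hdr_changed AND deploy_prod -> run_unit]; (viii) [hdr_changed -> format_ok]. Adds run_unit, format_ok.
Round 4: (iv) [run_unit AND link_bin -> cache_hit]. Adds cache_hit.

cache_hit, cfg_changed, deploy_prod, format_ok, gen_docs, hdr_changed, link_bin, lint_clean, publish_ok, run_integ, run_unit, tag_release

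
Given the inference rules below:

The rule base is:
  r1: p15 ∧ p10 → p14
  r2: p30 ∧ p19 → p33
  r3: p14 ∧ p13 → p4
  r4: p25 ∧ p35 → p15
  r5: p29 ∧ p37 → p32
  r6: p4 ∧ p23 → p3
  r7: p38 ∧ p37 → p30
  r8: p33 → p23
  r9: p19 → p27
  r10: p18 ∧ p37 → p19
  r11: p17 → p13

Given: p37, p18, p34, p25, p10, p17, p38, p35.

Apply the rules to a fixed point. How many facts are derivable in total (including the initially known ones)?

[1] r4 [p25 ∧ p35 → p15]; r7 [p38 ∧ p37 → p30]; r10 [p18 ∧ p37 → p19]; r11 [p17 → p13]. ⇒ new: p15, p30, p19, p13.
[2] r1 [p15 ∧ p10 → p14]; r2 [p30 ∧ p19 → p33]; r9 [p19 → p27]. ⇒ new: p14, p33, p27.
[3] r3 [p14 ∧ p13 → p4]; r8 [p33 → p23]. ⇒ new: p4, p23.
[4] r6 [p4 ∧ p23 → p3]. ⇒ new: p3.
Closure: {p10, p13, p14, p15, p17, p18, p19, p23, p25, p27, p3, p30, p33, p34, p35, p37, p38, p4} — 18 facts.

18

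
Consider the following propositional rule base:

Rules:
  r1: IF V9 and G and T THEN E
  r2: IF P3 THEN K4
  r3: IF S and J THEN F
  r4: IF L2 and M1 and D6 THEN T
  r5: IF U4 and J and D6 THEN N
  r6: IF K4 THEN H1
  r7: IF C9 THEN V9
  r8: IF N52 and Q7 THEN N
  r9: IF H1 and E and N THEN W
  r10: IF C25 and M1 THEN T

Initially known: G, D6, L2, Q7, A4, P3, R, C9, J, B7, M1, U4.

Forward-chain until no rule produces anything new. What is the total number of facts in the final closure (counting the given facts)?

19

Round 1: r2 [IF P3 THEN K4]; r4 [IF L2 and M1 and D6 THEN T]; r5 [IF U4 and J and D6 THEN N]; r7 [IF C9 THEN V9]. Adds K4, T, N, V9.
Round 2: r1 [IF V9 and G and T THEN E]; r6 [IF K4 THEN H1]. Adds E, H1.
Round 3: r9 [IF H1 and E and N THEN W]. Adds W.
Closure: {A4, B7, C9, D6, E, G, H1, J, K4, L2, M1, N, P3, Q7, R, T, U4, V9, W} — 19 facts.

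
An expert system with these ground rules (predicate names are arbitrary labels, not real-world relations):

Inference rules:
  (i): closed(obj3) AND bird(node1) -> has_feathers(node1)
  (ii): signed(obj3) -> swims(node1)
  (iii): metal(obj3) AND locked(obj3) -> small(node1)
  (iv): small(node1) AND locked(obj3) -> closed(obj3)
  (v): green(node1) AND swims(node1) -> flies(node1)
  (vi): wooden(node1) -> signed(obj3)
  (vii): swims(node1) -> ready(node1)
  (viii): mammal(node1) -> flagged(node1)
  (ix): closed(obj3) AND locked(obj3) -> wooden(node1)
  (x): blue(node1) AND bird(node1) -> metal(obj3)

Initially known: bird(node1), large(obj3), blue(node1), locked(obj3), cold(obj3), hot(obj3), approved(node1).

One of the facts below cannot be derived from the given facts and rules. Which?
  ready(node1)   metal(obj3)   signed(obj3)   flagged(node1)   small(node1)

Round 1 fires (x), giving metal(obj3).
Round 2 fires (iii), giving small(node1).
Round 3 fires (iv), giving closed(obj3).
Round 4 fires (i), (ix), giving has_feathers(node1), wooden(node1).
Round 5 fires (vi), giving signed(obj3).
Round 6 fires (ii), giving swims(node1).
Round 7 fires (vii), giving ready(node1).
Derived: small(node1) (round 2), signed(obj3) (round 5), metal(obj3) (round 1), ready(node1) (round 7). flagged(node1) never appears in any round.

flagged(node1)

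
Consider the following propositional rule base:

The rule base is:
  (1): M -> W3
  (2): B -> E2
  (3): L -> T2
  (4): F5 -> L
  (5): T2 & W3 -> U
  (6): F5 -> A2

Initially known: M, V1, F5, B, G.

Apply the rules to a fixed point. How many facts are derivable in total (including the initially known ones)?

[1] (1) [M -> W3]; (2) [B -> E2]; (4) [F5 -> L]; (6) [F5 -> A2]. ⇒ new: W3, E2, L, A2.
[2] (3) [L -> T2]. ⇒ new: T2.
[3] (5) [T2 & W3 -> U]. ⇒ new: U.
Closure: {A2, B, E2, F5, G, L, M, T2, U, V1, W3} — 11 facts.

11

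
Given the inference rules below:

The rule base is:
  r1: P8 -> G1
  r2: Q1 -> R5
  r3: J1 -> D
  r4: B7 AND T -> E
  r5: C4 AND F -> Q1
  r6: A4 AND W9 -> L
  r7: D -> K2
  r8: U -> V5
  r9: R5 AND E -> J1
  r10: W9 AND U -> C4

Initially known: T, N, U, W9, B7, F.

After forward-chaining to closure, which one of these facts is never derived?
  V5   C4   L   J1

[1] r4 [B7 AND T -> E]; r8 [U -> V5]; r10 [W9 AND U -> C4]. ⇒ new: E, V5, C4.
[2] r5 [C4 AND F -> Q1]. ⇒ new: Q1.
[3] r2 [Q1 -> R5]. ⇒ new: R5.
[4] r9 [R5 AND E -> J1]. ⇒ new: J1.
[5] r3 [J1 -> D]. ⇒ new: D.
[6] r7 [D -> K2]. ⇒ new: K2.
Derived: C4 (round 1), J1 (round 4), V5 (round 1). L never appears in any round.

L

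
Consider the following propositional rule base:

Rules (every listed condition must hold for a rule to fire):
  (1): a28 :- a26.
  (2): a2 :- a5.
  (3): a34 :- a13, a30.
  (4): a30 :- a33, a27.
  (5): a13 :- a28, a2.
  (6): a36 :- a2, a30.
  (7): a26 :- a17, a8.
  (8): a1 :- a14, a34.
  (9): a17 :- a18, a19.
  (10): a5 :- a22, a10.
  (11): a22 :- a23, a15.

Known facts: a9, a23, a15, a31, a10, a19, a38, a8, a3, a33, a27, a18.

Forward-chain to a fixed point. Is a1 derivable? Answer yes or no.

no

[1] (4) [a30 :- a33, a27.]; (9) [a17 :- a18, a19.]; (11) [a22 :- a23, a15.]. ⇒ new: a30, a17, a22.
[2] (7) [a26 :- a17, a8.]; (10) [a5 :- a22, a10.]. ⇒ new: a26, a5.
[3] (1) [a28 :- a26.]; (2) [a2 :- a5.]. ⇒ new: a28, a2.
[4] (5) [a13 :- a28, a2.]; (6) [a36 :- a2, a30.]. ⇒ new: a13, a36.
[5] (3) [a34 :- a13, a30.]. ⇒ new: a34.
Fixed point reached. a1 is concluded only by (8); (8) needs a14 (never derived).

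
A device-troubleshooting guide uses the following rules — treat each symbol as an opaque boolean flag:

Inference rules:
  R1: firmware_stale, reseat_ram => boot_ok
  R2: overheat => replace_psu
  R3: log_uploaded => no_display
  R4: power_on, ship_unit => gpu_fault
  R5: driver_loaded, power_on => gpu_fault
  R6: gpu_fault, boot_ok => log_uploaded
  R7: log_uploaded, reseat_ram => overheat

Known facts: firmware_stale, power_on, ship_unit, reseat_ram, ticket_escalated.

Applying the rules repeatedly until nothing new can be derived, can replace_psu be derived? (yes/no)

yes

Round 1 — R1, R4, derive boot_ok, gpu_fault.
Round 2 — R6, derive log_uploaded.
Round 3 — R3, R7, derive no_display, overheat.
Round 4 — R2, derive replace_psu.
replace_psu appears in round 4, so it is derivable.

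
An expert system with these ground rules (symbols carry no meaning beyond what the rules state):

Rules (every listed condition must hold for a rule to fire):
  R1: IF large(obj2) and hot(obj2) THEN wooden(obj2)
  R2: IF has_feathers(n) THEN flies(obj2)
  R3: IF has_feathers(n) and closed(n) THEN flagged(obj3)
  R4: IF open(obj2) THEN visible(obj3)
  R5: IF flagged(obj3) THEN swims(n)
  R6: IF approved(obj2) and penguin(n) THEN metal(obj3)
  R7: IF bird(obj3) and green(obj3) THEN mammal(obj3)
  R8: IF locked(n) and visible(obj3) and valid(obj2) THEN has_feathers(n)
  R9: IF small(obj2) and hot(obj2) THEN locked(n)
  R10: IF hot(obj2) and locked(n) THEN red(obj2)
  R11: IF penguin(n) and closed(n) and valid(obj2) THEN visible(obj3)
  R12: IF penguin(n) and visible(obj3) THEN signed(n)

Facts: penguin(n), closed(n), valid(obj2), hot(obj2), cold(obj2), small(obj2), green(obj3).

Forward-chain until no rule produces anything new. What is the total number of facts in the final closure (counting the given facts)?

Round 1 — R9, R11, derive locked(n), visible(obj3).
Round 2 — R8, R10, R12, derive has_feathers(n), red(obj2), signed(n).
Round 3 — R2, R3, derive flies(obj2), flagged(obj3).
Round 4 — R5, derive swims(n).
Closure: {closed(n), cold(obj2), flagged(obj3), flies(obj2), green(obj3), has_feathers(n), hot(obj2), locked(n), penguin(n), red(obj2), signed(n), small(obj2), swims(n), valid(obj2), visible(obj3)} — 15 facts.

15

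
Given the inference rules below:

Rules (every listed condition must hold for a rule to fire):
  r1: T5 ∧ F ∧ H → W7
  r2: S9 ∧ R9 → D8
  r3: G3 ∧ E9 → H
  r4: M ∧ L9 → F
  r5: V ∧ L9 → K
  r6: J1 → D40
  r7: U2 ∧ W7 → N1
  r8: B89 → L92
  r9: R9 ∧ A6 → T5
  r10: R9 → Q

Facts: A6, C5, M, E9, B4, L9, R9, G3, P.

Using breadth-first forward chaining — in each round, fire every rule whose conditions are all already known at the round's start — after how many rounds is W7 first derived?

Round 1 — r3, r4, r9, r10, derive H, F, T5, Q.
Round 2 — r1, derive W7.
W7 first appears in round 2.

2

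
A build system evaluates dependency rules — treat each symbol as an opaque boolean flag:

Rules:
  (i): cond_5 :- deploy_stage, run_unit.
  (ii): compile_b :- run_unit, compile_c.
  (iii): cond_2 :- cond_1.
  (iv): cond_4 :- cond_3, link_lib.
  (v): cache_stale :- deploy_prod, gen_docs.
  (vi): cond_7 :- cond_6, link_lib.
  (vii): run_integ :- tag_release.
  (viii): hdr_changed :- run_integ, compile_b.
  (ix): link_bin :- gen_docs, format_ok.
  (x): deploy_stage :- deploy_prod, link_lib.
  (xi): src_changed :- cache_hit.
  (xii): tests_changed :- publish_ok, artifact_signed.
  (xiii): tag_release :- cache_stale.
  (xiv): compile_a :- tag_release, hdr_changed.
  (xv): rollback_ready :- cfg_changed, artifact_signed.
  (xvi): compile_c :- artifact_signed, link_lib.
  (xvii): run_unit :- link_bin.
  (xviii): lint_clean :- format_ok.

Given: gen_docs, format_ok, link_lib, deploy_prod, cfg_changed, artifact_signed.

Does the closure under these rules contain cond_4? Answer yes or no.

Round 1: (v) [cache_stale :- deploy_prod, gen_docs.]; (ix) [link_bin :- gen_docs, format_ok.]; (x) [deploy_stage :- deploy_prod, link_lib.]; (xv) [rollback_ready :- cfg_changed, artifact_signed.]; (xvi) [compile_c :- artifact_signed, link_lib.]; (xviii) [lint_clean :- format_ok.]. Adds cache_stale, link_bin, deploy_stage, rollback_ready, compile_c, lint_clean.
Round 2: (xiii) [tag_release :- cache_stale.]; (xvii) [run_unit :- link_bin.]. Adds tag_release, run_unit.
Round 3: (i) [cond_5 :- deploy_stage, run_unit.]; (ii) [compile_b :- run_unit, compile_c.]; (vii) [run_integ :- tag_release.]. Adds cond_5, compile_b, run_integ.
Round 4: (viii) [hdr_changed :- run_integ, compile_b.]. Adds hdr_changed.
Round 5: (xiv) [compile_a :- tag_release, hdr_changed.]. Adds compile_a.
Fixed point reached. cond_4 is concluded only by (iv); (iv) needs cond_3 (never derived).

no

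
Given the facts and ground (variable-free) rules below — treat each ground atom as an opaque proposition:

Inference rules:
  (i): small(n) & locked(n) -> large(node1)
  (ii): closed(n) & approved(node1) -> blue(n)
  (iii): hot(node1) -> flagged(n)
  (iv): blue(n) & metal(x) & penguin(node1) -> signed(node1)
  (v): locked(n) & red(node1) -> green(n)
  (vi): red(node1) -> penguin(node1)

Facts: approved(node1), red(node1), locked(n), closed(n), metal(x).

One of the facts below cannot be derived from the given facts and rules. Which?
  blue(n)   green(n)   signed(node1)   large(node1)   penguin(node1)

large(node1)

Round 1 — (ii), (v), (vi), derive blue(n), green(n), penguin(node1).
Round 2 — (iv), derive signed(node1).
Derived: signed(node1) (round 2), penguin(node1) (round 1), blue(n) (round 1), green(n) (round 1). large(node1) never appears in any round.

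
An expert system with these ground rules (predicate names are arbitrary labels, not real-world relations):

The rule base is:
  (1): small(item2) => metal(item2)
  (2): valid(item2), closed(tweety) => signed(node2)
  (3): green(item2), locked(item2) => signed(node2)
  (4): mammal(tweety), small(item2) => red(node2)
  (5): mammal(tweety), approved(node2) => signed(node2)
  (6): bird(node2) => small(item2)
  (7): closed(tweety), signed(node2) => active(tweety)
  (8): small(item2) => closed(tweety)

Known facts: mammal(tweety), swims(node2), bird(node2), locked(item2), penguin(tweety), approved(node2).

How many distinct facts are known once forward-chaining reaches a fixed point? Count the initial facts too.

12

[1] (5) [mammal(tweety), approved(node2) => signed(node2)]; (6) [bird(node2) => small(item2)]. ⇒ new: signed(node2), small(item2).
[2] (1) [small(item2) => metal(item2)]; (4) [mammal(tweety), small(item2) => red(node2)]; (8) [small(item2) => closed(tweety)]. ⇒ new: metal(item2), red(node2), closed(tweety).
[3] (7) [closed(tweety), signed(node2) => active(tweety)]. ⇒ new: active(tweety).
Closure: {active(tweety), approved(node2), bird(node2), closed(tweety), locked(item2), mammal(tweety), metal(item2), penguin(tweety), red(node2), signed(node2), small(item2), swims(node2)} — 12 facts.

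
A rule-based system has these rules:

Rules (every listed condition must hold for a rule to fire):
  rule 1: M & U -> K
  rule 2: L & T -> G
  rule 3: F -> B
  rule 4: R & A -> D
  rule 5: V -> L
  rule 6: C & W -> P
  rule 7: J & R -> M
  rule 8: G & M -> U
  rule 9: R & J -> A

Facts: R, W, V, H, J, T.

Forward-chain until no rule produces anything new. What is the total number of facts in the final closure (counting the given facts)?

Round 1 fires rule 5, rule 7, rule 9, giving L, M, A.
Round 2 fires rule 2, rule 4, giving G, D.
Round 3 fires rule 8, giving U.
Round 4 fires rule 1, giving K.
Closure: {A, D, G, H, J, K, L, M, R, T, U, V, W} — 13 facts.

13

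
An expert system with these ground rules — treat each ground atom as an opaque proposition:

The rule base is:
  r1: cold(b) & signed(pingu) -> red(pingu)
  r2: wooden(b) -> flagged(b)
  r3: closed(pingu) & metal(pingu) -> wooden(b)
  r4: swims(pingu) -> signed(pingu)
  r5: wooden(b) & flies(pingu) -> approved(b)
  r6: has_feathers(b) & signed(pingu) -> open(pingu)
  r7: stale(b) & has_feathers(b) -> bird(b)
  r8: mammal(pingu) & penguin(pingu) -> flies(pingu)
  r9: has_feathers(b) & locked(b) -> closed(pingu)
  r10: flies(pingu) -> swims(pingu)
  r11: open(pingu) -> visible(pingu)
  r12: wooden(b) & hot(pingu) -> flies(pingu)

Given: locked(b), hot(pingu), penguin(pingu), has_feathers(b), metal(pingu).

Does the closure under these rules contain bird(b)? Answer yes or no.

[1] r9 [has_feathers(b) & locked(b) -> closed(pingu)]. ⇒ new: closed(pingu).
[2] r3 [closed(pingu) & metal(pingu) -> wooden(b)]. ⇒ new: wooden(b).
[3] r2 [wooden(b) -> flagged(b)]; r12 [wooden(b) & hot(pingu) -> flies(pingu)]. ⇒ new: flagged(b), flies(pingu).
[4] r5 [wooden(b) & flies(pingu) -> approved(b)]; r10 [flies(pingu) -> swims(pingu)]. ⇒ new: approved(b), swims(pingu).
[5] r4 [swims(pingu) -> signed(pingu)]. ⇒ new: signed(pingu).
[6] r6 [has_feathers(b) & signed(pingu) -> open(pingu)]. ⇒ new: open(pingu).
[7] r11 [open(pingu) -> visible(pingu)]. ⇒ new: visible(pingu).
Fixed point reached. bird(b) is concluded only by r7; r7 needs stale(b) (never derived).

no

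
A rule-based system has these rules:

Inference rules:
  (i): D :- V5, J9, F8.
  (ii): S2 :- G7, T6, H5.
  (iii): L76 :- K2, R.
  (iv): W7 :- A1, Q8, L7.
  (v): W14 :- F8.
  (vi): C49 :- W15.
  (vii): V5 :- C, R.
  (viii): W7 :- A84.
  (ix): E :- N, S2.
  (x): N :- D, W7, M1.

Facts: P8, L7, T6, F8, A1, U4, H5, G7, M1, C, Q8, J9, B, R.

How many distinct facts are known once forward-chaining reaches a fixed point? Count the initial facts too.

21

Round 1: (ii) [S2 :- G7, T6, H5.]; (iv) [W7 :- A1, Q8, L7.]; (v) [W14 :- F8.]; (vii) [V5 :- C, R.]. New: S2, W7, W14, V5.
Round 2: (i) [D :- V5, J9, F8.]. New: D.
Round 3: (x) [N :- D, W7, M1.]. New: N.
Round 4: (ix) [E :- N, S2.]. New: E.
Closure: {A1, B, C, D, E, F8, G7, H5, J9, L7, M1, N, P8, Q8, R, S2, T6, U4, V5, W14, W7} — 21 facts.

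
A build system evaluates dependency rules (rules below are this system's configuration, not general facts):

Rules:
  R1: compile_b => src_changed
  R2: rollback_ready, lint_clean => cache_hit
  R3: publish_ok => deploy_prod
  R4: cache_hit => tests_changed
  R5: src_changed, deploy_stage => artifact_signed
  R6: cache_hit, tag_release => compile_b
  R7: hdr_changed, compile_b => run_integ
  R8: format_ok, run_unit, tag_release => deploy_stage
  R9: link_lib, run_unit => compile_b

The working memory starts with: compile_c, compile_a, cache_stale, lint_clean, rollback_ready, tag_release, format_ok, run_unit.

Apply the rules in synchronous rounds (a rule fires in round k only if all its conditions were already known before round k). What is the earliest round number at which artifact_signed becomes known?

4

Round 1: R2 [rollback_ready, lint_clean => cache_hit]; R8 [format_ok, run_unit, tag_release => deploy_stage]. Adds cache_hit, deploy_stage.
Round 2: R4 [cache_hit => tests_changed]; R6 [cache_hit, tag_release => compile_b]. Adds tests_changed, compile_b.
Round 3: R1 [compile_b => src_changed]. Adds src_changed.
Round 4: R5 [src_changed, deploy_stage => artifact_signed]. Adds artifact_signed.
artifact_signed first appears in round 4.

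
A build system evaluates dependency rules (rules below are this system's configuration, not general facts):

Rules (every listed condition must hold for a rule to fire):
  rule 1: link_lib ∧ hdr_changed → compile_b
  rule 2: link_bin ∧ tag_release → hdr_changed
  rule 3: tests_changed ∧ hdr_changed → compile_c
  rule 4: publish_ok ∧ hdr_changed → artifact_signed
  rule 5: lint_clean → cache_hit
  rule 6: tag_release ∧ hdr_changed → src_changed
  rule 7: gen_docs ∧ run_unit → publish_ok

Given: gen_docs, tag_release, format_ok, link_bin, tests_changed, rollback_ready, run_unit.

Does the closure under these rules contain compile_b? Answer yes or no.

no

Round 1 — rule 2, rule 7, derive hdr_changed, publish_ok.
Round 2 — rule 3, rule 4, rule 6, derive compile_c, artifact_signed, src_changed.
Fixed point reached. compile_b is concluded only by rule 1; rule 1 needs link_lib (never derived).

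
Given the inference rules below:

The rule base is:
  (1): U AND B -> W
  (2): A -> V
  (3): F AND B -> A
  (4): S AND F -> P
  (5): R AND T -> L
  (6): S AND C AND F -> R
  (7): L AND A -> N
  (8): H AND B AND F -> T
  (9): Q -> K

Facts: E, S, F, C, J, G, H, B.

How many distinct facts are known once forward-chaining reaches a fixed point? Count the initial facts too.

Round 1: (3) [F AND B -> A]; (4) [S AND F -> P]; (6) [S AND C AND F -> R]; (8) [H AND B AND F -> T]. Adds A, P, R, T.
Round 2: (2) [A -> V]; (5) [R AND T -> L]. Adds V, L.
Round 3: (7) [L AND A -> N]. Adds N.
Closure: {A, B, C, E, F, G, H, J, L, N, P, R, S, T, V} — 15 facts.

15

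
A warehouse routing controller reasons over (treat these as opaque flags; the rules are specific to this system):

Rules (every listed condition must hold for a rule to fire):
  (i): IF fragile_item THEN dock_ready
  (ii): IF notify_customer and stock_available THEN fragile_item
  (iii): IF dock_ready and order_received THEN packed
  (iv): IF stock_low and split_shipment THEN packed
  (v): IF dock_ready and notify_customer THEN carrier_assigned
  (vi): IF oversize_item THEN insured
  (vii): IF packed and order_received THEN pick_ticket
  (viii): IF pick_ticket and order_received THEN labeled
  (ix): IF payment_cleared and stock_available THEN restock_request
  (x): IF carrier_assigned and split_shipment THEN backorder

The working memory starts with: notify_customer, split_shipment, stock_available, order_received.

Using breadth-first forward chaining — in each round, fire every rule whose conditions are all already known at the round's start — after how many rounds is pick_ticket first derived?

4

Round 1: (ii) [IF notify_customer and stock_available THEN fragile_item]. New: fragile_item.
Round 2: (i) [IF fragile_item THEN dock_ready]. New: dock_ready.
Round 3: (iii) [IF dock_ready and order_received THEN packed]; (v) [IF dock_ready and notify_customer THEN carrier_assigned]. New: packed, carrier_assigned.
Round 4: (vii) [IF packed and order_received THEN pick_ticket]; (x) [IF carrier_assigned and split_shipment THEN backorder]. New: pick_ticket, backorder.
pick_ticket first appears in round 4.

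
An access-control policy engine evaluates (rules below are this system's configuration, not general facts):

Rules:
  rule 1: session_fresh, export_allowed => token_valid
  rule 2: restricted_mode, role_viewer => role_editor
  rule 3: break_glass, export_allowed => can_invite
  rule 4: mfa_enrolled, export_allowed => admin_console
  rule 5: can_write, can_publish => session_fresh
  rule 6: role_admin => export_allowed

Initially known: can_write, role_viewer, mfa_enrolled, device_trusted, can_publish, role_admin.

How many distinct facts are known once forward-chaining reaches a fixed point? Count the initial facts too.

10

Round 1 fires rule 5, rule 6, giving session_fresh, export_allowed.
Round 2 fires rule 1, rule 4, giving token_valid, admin_console.
Closure: {admin_console, can_publish, can_write, device_trusted, export_allowed, mfa_enrolled, role_admin, role_viewer, session_fresh, token_valid} — 10 facts.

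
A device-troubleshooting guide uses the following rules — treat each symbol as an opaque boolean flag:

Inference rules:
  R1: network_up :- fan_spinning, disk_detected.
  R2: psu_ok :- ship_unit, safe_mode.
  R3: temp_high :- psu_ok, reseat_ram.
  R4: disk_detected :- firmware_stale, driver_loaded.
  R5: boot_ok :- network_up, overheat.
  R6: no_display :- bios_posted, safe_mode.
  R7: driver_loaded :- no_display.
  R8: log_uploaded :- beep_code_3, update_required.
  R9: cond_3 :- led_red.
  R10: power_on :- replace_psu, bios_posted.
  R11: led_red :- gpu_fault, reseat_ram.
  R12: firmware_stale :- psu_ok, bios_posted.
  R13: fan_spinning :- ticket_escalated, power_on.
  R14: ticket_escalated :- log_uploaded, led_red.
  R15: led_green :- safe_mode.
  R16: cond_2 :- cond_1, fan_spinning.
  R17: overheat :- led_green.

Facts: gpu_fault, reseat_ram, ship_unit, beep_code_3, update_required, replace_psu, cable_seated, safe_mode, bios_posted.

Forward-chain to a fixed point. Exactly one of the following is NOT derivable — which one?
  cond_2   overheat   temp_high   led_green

cond_2

Round 1 fires R2, R6, R8, R10, R11, R15, giving psu_ok, no_display, log_uploaded, power_on, led_red, led_green.
Round 2 fires R3, R7, R9, R12, R14, R17, giving temp_high, driver_loaded, cond_3, firmware_stale, ticket_escalated, overheat.
Round 3 fires R4, R13, giving disk_detected, fan_spinning.
Round 4 fires R1, giving network_up.
Round 5 fires R5, giving boot_ok.
Derived: overheat (round 2), temp_high (round 2), led_green (round 1). cond_2 never appears in any round.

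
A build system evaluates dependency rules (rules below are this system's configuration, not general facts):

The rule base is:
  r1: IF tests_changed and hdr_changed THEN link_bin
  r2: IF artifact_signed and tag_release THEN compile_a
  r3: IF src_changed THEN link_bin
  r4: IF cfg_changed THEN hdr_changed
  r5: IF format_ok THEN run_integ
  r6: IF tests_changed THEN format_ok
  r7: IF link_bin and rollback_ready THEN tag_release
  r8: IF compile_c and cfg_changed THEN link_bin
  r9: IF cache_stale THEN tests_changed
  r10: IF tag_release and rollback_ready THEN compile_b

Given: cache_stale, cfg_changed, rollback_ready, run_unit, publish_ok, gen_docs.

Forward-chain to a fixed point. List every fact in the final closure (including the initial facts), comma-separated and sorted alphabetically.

[1] r4 [IF cfg_changed THEN hdr_changed]; r9 [IF cache_stale THEN tests_changed]. ⇒ new: hdr_changed, tests_changed.
[2] r1 [IF tests_changed and hdr_changed THEN link_bin]; r6 [IF tests_changed THEN format_ok]. ⇒ new: link_bin, format_ok.
[3] r5 [IF format_ok THEN run_integ]; r7 [IF link_bin and rollback_ready THEN tag_release]. ⇒ new: run_integ, tag_release.
[4] r10 [IF tag_release and rollback_ready THEN compile_b]. ⇒ new: compile_b.

cache_stale, cfg_changed, compile_b, format_ok, gen_docs, hdr_changed, link_bin, publish_ok, rollback_ready, run_integ, run_unit, tag_release, tests_changed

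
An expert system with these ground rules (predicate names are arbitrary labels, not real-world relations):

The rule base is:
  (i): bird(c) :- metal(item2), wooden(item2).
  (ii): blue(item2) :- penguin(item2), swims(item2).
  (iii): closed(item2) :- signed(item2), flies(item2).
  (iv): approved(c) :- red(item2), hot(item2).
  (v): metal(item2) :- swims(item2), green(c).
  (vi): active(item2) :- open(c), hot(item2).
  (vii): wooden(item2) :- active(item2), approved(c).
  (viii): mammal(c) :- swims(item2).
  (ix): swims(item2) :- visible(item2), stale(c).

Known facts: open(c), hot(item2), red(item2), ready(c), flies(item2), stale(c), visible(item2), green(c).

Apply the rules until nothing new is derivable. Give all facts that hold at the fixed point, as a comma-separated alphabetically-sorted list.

Round 1 fires (iv), (vi), (ix), giving approved(c), active(item2), swims(item2).
Round 2 fires (v), (vii), (viii), giving metal(item2), wooden(item2), mammal(c).
Round 3 fires (i), giving bird(c).

active(item2), approved(c), bird(c), flies(item2), green(c), hot(item2), mammal(c), metal(item2), open(c), ready(c), red(item2), stale(c), swims(item2), visible(item2), wooden(item2)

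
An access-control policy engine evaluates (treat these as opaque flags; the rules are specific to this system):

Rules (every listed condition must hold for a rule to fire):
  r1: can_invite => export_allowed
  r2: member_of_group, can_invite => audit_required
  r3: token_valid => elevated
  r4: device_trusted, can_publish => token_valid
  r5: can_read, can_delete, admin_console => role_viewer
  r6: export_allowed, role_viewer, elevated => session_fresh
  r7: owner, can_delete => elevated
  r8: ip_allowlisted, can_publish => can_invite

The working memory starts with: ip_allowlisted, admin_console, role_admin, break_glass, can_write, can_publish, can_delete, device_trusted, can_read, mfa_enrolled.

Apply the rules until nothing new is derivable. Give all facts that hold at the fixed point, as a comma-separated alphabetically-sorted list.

Round 1: r4 [device_trusted, can_publish => token_valid]; r5 [can_read, can_delete, admin_console => role_viewer]; r8 [ip_allowlisted, can_publish => can_invite]. Adds token_valid, role_viewer, can_invite.
Round 2: r1 [can_invite => export_allowed]; r3 [token_valid => elevated]. Adds export_allowed, elevated.
Round 3: r6 [export_allowed, role_viewer, elevated => session_fresh]. Adds session_fresh.

admin_console, break_glass, can_delete, can_invite, can_publish, can_read, can_write, device_trusted, elevated, export_allowed, ip_allowlisted, mfa_enrolled, role_admin, role_viewer, session_fresh, token_valid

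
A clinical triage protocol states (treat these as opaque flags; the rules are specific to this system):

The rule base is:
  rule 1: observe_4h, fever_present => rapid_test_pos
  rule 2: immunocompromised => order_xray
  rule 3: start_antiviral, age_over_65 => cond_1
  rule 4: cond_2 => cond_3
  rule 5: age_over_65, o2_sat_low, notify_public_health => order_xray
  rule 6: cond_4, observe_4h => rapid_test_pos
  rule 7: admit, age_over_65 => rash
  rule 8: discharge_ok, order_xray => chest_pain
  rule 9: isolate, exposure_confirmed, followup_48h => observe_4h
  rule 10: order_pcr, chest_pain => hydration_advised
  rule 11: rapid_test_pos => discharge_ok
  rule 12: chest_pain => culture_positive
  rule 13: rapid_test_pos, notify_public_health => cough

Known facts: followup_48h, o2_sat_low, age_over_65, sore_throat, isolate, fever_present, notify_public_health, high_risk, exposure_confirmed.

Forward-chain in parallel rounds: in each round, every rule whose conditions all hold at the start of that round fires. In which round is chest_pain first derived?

4

[1] rule 5 [age_over_65, o2_sat_low, notify_public_health => order_xray]; rule 9 [isolate, exposure_confirmed, followup_48h => observe_4h]. ⇒ new: order_xray, observe_4h.
[2] rule 1 [observe_4h, fever_present => rapid_test_pos]. ⇒ new: rapid_test_pos.
[3] rule 11 [rapid_test_pos => discharge_ok]; rule 13 [rapid_test_pos, notify_public_health => cough]. ⇒ new: discharge_ok, cough.
[4] rule 8 [discharge_ok, order_xray => chest_pain]. ⇒ new: chest_pain.
chest_pain first appears in round 4.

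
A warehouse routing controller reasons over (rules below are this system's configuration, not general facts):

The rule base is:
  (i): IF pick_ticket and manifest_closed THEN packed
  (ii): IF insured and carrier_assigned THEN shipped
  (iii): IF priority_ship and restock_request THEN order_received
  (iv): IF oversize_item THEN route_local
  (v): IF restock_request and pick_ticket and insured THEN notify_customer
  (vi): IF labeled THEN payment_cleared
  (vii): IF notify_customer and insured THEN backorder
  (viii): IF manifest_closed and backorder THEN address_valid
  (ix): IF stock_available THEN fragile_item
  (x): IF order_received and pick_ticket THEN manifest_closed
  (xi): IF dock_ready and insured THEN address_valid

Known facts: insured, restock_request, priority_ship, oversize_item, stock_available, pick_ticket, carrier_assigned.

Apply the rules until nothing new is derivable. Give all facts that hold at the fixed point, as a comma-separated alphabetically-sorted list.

address_valid, backorder, carrier_assigned, fragile_item, insured, manifest_closed, notify_customer, order_received, oversize_item, packed, pick_ticket, priority_ship, restock_request, route_local, shipped, stock_available

Round 1: (ii) [IF insured and carrier_assigned THEN shipped]; (iii) [IF priority_ship and restock_request THEN order_received]; (iv) [IF oversize_item THEN route_local]; (v) [IF restock_request and pick_ticket and insured THEN notify_customer]; (ix) [IF stock_available THEN fragile_item]. Adds shipped, order_received, route_local, notify_customer, fragile_item.
Round 2: (vii) [IF notify_customer and insured THEN backorder]; (x) [IF order_received and pick_ticket THEN manifest_closed]. Adds backorder, manifest_closed.
Round 3: (i) [IF pick_ticket and manifest_closed THEN packed]; (viii) [IF manifest_closed and backorder THEN address_valid]. Adds packed, address_valid.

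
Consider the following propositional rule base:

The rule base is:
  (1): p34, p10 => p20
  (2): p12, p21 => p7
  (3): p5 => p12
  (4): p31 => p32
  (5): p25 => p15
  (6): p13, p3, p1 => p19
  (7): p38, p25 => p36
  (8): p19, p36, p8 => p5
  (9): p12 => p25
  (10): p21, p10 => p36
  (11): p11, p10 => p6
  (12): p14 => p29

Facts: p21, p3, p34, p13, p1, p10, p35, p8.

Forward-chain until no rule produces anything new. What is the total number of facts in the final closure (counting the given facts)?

Round 1 fires (1), (6), (10), giving p20, p19, p36.
Round 2 fires (8), giving p5.
Round 3 fires (3), giving p12.
Round 4 fires (2), (9), giving p7, p25.
Round 5 fires (5), giving p15.
Closure: {p1, p10, p12, p13, p15, p19, p20, p21, p25, p3, p34, p35, p36, p5, p7, p8} — 16 facts.

16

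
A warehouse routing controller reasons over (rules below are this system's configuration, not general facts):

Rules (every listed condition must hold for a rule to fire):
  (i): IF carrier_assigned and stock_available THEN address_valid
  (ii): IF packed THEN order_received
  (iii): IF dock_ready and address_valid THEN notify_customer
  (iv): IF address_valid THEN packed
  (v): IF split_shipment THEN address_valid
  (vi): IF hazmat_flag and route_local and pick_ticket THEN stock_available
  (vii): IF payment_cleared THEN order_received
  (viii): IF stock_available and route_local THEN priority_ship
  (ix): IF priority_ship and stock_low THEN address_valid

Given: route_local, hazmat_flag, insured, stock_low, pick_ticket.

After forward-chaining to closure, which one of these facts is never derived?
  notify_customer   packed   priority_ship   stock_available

notify_customer

Round 1: (vi) [IF hazmat_flag and route_local and pick_ticket THEN stock_available]. New: stock_available.
Round 2: (viii) [IF stock_available and route_local THEN priority_ship]. New: priority_ship.
Round 3: (ix) [IF priority_ship and stock_low THEN address_valid]. New: address_valid.
Round 4: (iv) [IF address_valid THEN packed]. New: packed.
Round 5: (ii) [IF packed THEN order_received]. New: order_received.
Derived: stock_available (round 1), packed (round 4), priority_ship (round 2). notify_customer never appears in any round.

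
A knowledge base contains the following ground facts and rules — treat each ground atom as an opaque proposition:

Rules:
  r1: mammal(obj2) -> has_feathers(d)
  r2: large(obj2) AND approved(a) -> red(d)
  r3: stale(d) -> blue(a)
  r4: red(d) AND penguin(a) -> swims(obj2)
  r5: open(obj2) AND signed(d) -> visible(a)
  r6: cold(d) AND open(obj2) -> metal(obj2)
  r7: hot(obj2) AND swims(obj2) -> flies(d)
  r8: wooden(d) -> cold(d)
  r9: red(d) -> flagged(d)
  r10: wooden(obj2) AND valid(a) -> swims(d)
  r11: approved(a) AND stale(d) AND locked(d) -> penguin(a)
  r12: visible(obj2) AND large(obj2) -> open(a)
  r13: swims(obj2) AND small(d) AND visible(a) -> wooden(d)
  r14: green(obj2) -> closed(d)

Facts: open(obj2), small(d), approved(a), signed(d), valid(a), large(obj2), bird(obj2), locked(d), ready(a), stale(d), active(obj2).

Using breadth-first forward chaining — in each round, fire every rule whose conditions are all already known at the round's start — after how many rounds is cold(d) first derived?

4

Round 1: r2 [large(obj2) AND approved(a) -> red(d)]; r3 [stale(d) -> blue(a)]; r5 [open(obj2) AND signed(d) -> visible(a)]; r11 [approved(a) AND stale(d) AND locked(d) -> penguin(a)]. Adds red(d), blue(a), visible(a), penguin(a).
Round 2: r4 [red(d) AND penguin(a) -> swims(obj2)]; r9 [red(d) -> flagged(d)]. Adds swims(obj2), flagged(d).
Round 3: r13 [swims(obj2) AND small(d) AND visible(a) -> wooden(d)]. Adds wooden(d).
Round 4: r8 [wooden(d) -> cold(d)]. Adds cold(d).
cold(d) first appears in round 4.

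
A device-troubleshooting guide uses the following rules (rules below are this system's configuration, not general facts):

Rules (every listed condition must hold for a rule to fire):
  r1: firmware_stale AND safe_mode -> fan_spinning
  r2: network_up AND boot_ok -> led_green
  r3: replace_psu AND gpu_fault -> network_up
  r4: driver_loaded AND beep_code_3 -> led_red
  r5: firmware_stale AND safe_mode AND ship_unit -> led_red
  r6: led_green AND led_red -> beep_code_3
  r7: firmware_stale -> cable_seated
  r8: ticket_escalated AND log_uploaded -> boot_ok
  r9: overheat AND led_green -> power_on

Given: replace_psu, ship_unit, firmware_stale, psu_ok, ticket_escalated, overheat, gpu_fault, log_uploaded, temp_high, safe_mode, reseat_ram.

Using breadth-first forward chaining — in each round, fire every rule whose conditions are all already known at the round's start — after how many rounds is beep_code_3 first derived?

3

Round 1: r1 [firmware_stale AND safe_mode -> fan_spinning]; r3 [replace_psu AND gpu_fault -> network_up]; r5 [firmware_stale AND safe_mode AND ship_unit -> led_red]; r7 [firmware_stale -> cable_seated]; r8 [ticket_escalated AND log_uploaded -> boot_ok]. Adds fan_spinning, network_up, led_red, cable_seated, boot_ok.
Round 2: r2 [network_up AND boot_ok -> led_green]. Adds led_green.
Round 3: r6 [led_green AND led_red -> beep_code_3]; r9 [overheat AND led_green -> power_on]. Adds beep_code_3, power_on.
beep_code_3 first appears in round 3.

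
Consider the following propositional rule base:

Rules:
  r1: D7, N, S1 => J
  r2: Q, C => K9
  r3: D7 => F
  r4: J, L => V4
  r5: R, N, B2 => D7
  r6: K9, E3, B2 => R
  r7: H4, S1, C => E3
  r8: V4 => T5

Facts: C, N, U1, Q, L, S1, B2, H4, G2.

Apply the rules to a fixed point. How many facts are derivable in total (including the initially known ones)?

17

[1] r2 [Q, C => K9]; r7 [H4, S1, C => E3]. ⇒ new: K9, E3.
[2] r6 [K9, E3, B2 => R]. ⇒ new: R.
[3] r5 [R, N, B2 => D7]. ⇒ new: D7.
[4] r1 [D7, N, S1 => J]; r3 [D7 => F]. ⇒ new: J, F.
[5] r4 [J, L => V4]. ⇒ new: V4.
[6] r8 [V4 => T5]. ⇒ new: T5.
Closure: {B2, C, D7, E3, F, G2, H4, J, K9, L, N, Q, R, S1, T5, U1, V4} — 17 facts.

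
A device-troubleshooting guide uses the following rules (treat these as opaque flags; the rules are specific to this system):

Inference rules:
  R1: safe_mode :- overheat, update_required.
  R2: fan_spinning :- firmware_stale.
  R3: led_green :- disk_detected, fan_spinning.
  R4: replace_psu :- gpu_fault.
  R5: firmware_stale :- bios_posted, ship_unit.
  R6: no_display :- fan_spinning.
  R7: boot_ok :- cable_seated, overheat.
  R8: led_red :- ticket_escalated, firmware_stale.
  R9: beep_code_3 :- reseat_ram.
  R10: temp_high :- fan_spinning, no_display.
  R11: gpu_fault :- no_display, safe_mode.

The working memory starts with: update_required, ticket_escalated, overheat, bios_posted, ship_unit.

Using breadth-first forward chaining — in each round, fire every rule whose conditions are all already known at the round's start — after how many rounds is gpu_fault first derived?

4

Round 1 fires R1, R5, giving safe_mode, firmware_stale.
Round 2 fires R2, R8, giving fan_spinning, led_red.
Round 3 fires R6, giving no_display.
Round 4 fires R10, R11, giving temp_high, gpu_fault.
gpu_fault first appears in round 4.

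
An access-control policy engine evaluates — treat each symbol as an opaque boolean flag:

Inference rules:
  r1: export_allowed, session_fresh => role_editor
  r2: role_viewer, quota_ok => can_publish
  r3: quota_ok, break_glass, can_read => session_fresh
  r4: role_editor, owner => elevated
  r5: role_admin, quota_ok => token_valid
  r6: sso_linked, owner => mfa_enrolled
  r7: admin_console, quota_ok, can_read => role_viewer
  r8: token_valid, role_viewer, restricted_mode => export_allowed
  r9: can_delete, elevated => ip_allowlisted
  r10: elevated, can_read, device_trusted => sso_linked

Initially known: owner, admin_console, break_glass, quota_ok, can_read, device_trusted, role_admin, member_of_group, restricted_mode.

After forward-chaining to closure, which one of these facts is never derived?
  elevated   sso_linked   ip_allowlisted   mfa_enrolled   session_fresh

Round 1: r3 [quota_ok, break_glass, can_read => session_fresh]; r5 [role_admin, quota_ok => token_valid]; r7 [admin_console, quota_ok, can_read => role_viewer]. New: session_fresh, token_valid, role_viewer.
Round 2: r2 [role_viewer, quota_ok => can_publish]; r8 [token_valid, role_viewer, restricted_mode => export_allowed]. New: can_publish, export_allowed.
Round 3: r1 [export_allowed, session_fresh => role_editor]. New: role_editor.
Round 4: r4 [role_editor, owner => elevated]. New: elevated.
Round 5: r10 [elevated, can_read, device_trusted => sso_linked]. New: sso_linked.
Round 6: r6 [sso_linked, owner => mfa_enrolled]. New: mfa_enrolled.
Derived: session_fresh (round 1), sso_linked (round 5), elevated (round 4), mfa_enrolled (round 6). ip_allowlisted never appears in any round.

ip_allowlisted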